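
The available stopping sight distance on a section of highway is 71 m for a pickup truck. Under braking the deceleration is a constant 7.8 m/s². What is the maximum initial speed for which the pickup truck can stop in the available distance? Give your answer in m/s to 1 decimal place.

v²/(2a) = d ⇒ v = √(2 × 7.800 × 71) = √1107.60 = 33.2806 m/s.

Maximum speed ≈ 33.3 m/s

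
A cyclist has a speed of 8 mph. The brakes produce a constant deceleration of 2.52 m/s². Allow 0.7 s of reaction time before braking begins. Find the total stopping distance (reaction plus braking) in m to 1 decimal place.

8 mph × 0.44704 = 3.5763 m/s.
Reaction distance = v·t_r = 3.5763 × 0.7 = 2.503 m.
Braking distance = v²/(2a) = 3.5763² / (2 × 2.520) = 12.790 / 5.040 = 2.538 m.
Total = 2.503 + 2.538 = 5.041 m.

Total stopping distance ≈ 5.0 m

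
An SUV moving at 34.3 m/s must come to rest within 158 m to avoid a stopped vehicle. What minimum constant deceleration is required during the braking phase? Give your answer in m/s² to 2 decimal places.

v² = 2a·d ⇒ a = v²/(2d) = 34.3000² / (2 × 158.000) = 1176.490 / 316.000 = 3.7231 m/s².

Required deceleration ≈ 3.72 m/s²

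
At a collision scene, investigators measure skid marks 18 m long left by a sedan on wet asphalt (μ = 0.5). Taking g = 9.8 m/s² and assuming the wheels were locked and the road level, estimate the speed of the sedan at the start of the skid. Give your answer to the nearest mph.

Initial speed ≈ 30 mph

Deceleration a = μg = 0.5 × 9.8 = 4.900 m/s².
v = √(2a·d) = √(2 × 4.900 × 18) = √176.400 = 13.2816 m/s.
= 13.2816 ÷ 0.44704 = 29.710 mph.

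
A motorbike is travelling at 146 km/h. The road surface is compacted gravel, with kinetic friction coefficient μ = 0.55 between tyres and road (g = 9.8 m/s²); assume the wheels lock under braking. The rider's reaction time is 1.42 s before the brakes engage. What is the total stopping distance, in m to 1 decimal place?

Total stopping distance ≈ 210.2 m

146 km/h ÷ 3.6 = 40.5556 m/s.
a = μg = 0.55 × 9.8 = 5.390 m/s².
Reaction distance = v·t_r = 40.5556 × 1.42 = 57.589 m.
Braking distance = v²/(2a) = 40.5556² / (2 × 5.390) = 1644.757 / 10.780 = 152.575 m.
Total = 57.589 + 152.575 = 210.164 m.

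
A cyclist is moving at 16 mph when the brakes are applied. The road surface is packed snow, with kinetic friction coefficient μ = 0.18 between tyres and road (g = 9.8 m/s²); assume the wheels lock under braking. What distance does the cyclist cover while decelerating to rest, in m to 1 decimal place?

Braking distance ≈ 14.5 m

16 mph × 0.44704 = 7.1526 m/s.
a = μg = 0.18 × 9.8 = 1.764 m/s².
Braking distance = v²/(2a) = 7.1526² / (2 × 1.764) = 51.160 / 3.528 = 14.501 m.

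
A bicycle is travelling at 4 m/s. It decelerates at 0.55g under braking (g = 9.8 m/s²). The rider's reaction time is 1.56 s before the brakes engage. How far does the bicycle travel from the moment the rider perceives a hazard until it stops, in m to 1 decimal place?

a = 0.55 × 9.8 = 5.390 m/s².
Reaction distance = v·t_r = 4.0000 × 1.56 = 6.240 m.
Braking distance = v²/(2a) = 4.0000² / (2 × 5.390) = 16.000 / 10.780 = 1.484 m.
Total = 6.240 + 1.484 = 7.724 m.

Total stopping distance ≈ 7.7 m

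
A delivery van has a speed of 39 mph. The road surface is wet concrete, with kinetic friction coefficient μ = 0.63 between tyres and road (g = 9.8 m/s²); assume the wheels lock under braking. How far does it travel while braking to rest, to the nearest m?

39 mph × 0.44704 = 17.4346 m/s.
a = μg = 0.63 × 9.8 = 6.174 m/s².
Braking distance = v²/(2a) = 17.4346² / (2 × 6.174) = 303.965 / 12.348 = 24.617 m.

Braking distance ≈ 25 m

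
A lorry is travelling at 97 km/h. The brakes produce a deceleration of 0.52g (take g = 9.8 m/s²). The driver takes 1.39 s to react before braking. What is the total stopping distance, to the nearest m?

Total stopping distance ≈ 109 m

97 km/h ÷ 3.6 = 26.9444 m/s.
a = 0.52 × 9.8 = 5.096 m/s².
Reaction distance = v·t_r = 26.9444 × 1.39 = 37.453 m.
Braking distance = v²/(2a) = 26.9444² / (2 × 5.096) = 726.001 / 10.192 = 71.232 m.
Total = 37.453 + 71.232 = 108.685 m.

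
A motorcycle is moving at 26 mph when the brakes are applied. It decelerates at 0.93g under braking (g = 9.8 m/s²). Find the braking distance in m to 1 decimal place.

Braking distance ≈ 7.4 m

26 mph × 0.44704 = 11.6230 m/s.
a = 0.93 × 9.8 = 9.114 m/s².
Braking distance = v²/(2a) = 11.6230² / (2 × 9.114) = 135.094 / 18.228 = 7.411 m.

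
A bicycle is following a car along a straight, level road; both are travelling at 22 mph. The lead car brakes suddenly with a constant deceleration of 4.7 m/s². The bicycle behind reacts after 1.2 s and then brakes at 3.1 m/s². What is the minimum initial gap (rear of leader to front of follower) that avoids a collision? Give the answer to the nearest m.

22 mph × 0.44704 = 9.8349 m/s.
Leader travels v²/(2a_L) = 96.725 / 9.400 = 10.290 m before stopping.
Follower covers v·t_r = 9.8349 × 1.2 = 11.802 m while reacting, then v²/(2a_F) = 96.725 / 6.200 = 15.601 m while braking, for a total of 11.802 + 15.601 = 27.403 m.
Since a_F ≤ a_L and the follower starts braking later, the follower is never slower than the leader, so the closest approach is when both have stopped.
Minimum gap = 27.403 − 10.290 = 17.113 m.

Minimum gap ≈ 17 m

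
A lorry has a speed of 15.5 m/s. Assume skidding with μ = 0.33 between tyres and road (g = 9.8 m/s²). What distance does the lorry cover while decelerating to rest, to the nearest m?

a = μg = 0.33 × 9.8 = 3.234 m/s².
Braking distance = v²/(2a) = 15.5000² / (2 × 3.234) = 240.250 / 6.468 = 37.144 m.

Braking distance ≈ 37 m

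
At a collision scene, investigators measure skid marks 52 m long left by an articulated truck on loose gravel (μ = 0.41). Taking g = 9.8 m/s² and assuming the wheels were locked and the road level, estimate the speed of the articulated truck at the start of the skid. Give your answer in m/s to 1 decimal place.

Initial speed ≈ 20.4 m/s

Deceleration a = μg = 0.41 × 9.8 = 4.018 m/s².
v = √(2a·d) = √(2 × 4.018 × 52) = √417.872 = 20.4419 m/s.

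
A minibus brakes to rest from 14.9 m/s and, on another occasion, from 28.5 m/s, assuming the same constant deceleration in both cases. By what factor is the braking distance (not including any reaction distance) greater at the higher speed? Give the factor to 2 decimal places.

Braking distance d = v²/(2a), so with a fixed, d ∝ v².
Factor = (28.5/14.9)² = 1.9128² = 3.6588.

Factor ≈ 3.66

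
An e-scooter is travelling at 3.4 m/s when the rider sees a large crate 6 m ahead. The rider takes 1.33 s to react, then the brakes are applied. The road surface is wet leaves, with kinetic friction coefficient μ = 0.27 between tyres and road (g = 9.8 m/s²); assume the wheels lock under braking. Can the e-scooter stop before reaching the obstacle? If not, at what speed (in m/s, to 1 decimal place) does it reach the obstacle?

a = μg = 0.27 × 9.8 = 2.646 m/s².
Reaction distance = 3.4000 × 1.33 = 4.522 m.
Braking distance needed to stop: v²/(2a) = 11.560 / 5.292 = 2.184 m, so total needed = 4.522 + 2.184 = 6.706 m > 6 m — it cannot stop.
Distance remaining when braking begins: 6 − 4.522 = 1.478 m.
v² = v₀² − 2a·d = 11.560 − 2 × 2.646 × 1.478 = 3.738 m²/s².
v = √3.738 = 1.933 m/s.

No — it strikes the obstacle at 1.9 m/s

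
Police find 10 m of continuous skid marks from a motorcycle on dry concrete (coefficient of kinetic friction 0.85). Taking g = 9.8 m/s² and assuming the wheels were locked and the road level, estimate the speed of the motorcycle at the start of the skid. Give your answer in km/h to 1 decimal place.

Initial speed ≈ 46.5 km/h

Deceleration a = μg = 0.85 × 9.8 = 8.330 m/s².
v = √(2a·d) = √(2 × 8.330 × 10) = √166.600 = 12.9074 m/s.
= 12.9074 × 3.6 = 46.467 km/h.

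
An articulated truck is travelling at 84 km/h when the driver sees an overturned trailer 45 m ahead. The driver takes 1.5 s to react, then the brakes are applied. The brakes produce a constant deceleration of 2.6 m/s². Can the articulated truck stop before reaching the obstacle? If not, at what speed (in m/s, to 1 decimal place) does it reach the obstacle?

84 km/h ÷ 3.6 = 23.3333 m/s.
Reaction distance = 23.3333 × 1.5 = 35.000 m.
Braking distance needed to stop: v²/(2a) = 544.443 / 5.200 = 104.701 m, so total needed = 35.000 + 104.701 = 139.701 m > 45 m — it cannot stop.
Distance remaining when braking begins: 45 − 35.000 = 10.000 m.
v² = v₀² − 2a·d = 544.443 − 2 × 2.600 × 10.000 = 492.443 m²/s².
v = √492.443 = 22.191 m/s.

No — it strikes the obstacle at 22.2 m/s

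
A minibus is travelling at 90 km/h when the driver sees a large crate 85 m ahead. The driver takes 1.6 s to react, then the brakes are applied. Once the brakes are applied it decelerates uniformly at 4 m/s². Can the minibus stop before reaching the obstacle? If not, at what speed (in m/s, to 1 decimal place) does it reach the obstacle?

No — it strikes the obstacle at 16.3 m/s

90 km/h ÷ 3.6 = 25.0000 m/s.
Reaction distance = 25.0000 × 1.6 = 40.000 m.
Braking distance needed to stop: v²/(2a) = 625.000 / 8.000 = 78.125 m, so total needed = 40.000 + 78.125 = 118.125 m > 85 m — it cannot stop.
Distance remaining when braking begins: 85 − 40.000 = 45.000 m.
v² = v₀² − 2a·d = 625.000 − 2 × 4.000 × 45.000 = 265.000 m²/s².
v = √265.000 = 16.279 m/s.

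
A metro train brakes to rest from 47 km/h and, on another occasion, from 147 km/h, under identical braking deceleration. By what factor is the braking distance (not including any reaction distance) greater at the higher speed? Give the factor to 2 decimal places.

Factor ≈ 9.78

Braking distance d = v²/(2a), so with a fixed, d ∝ v².
Factor = (147/47)² = 3.1277² = 9.7825.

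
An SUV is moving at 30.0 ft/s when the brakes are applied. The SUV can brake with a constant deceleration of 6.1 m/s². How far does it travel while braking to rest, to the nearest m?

Braking distance ≈ 7 m

30 ft/s × 0.3048 = 9.1440 m/s.
Braking distance = v²/(2a) = 9.1440² / (2 × 6.100) = 83.613 / 12.200 = 6.854 m.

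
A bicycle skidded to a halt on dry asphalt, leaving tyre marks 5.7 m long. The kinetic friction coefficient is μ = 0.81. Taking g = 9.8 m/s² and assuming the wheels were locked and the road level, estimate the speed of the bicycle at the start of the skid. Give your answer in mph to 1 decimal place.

Deceleration a = μg = 0.81 × 9.8 = 7.938 m/s².
v = √(2a·d) = √(2 × 7.938 × 5.7) = √90.493 = 9.5128 m/s.
= 9.5128 ÷ 0.44704 = 21.280 mph.

Initial speed ≈ 21.3 mph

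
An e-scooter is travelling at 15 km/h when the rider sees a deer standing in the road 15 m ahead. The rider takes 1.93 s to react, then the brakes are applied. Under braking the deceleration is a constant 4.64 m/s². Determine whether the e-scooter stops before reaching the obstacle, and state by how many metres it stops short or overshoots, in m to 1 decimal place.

15 km/h ÷ 3.6 = 4.1667 m/s.
Reaction distance = 4.1667 × 1.93 = 8.042 m.
Braking distance = v²/(2a) = 17.361 / 9.280 = 1.871 m.
Total stopping distance = 8.042 + 1.871 = 9.913 m, vs 15 m available — it stops with 15 − 9.913 = 5.087 m to spare.

Yes — it stops 5.1 m short of the obstacle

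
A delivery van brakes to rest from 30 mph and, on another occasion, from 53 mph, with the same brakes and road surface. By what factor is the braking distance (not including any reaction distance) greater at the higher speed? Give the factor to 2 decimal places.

Factor ≈ 3.12

Braking distance d = v²/(2a), so with a fixed, d ∝ v².
Factor = (53/30)² = 1.7667² = 3.1212.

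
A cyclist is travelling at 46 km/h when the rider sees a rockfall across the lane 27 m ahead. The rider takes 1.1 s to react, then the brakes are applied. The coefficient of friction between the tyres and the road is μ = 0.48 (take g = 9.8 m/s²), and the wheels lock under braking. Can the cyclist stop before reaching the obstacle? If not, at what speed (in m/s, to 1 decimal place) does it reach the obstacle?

46 km/h ÷ 3.6 = 12.7778 m/s.
a = μg = 0.48 × 9.8 = 4.704 m/s².
Reaction distance = 12.7778 × 1.1 = 14.056 m.
Braking distance needed to stop: v²/(2a) = 163.272 / 9.408 = 17.355 m, so total needed = 14.056 + 17.355 = 31.411 m > 27 m — it cannot stop.
Distance remaining when braking begins: 27 − 14.056 = 12.944 m.
v² = v₀² − 2a·d = 163.272 − 2 × 4.704 × 12.944 = 41.495 m²/s².
v = √41.495 = 6.442 m/s.

No — it strikes the obstacle at 6.4 m/s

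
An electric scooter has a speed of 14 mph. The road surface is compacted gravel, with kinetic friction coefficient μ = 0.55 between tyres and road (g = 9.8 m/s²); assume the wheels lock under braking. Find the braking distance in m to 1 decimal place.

Braking distance ≈ 3.6 m

14 mph × 0.44704 = 6.2586 m/s.
a = μg = 0.55 × 9.8 = 5.390 m/s².
Braking distance = v²/(2a) = 6.2586² / (2 × 5.390) = 39.170 / 10.780 = 3.634 m.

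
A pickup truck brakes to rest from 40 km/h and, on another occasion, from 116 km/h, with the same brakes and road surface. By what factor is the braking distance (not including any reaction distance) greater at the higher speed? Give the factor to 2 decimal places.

Braking distance d = v²/(2a), so with a fixed, d ∝ v².
Factor = (116/40)² = 2.9000² = 8.4100.

Factor ≈ 8.41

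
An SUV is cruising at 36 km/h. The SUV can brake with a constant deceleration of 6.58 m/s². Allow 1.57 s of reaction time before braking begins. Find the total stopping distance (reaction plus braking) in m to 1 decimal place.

36 km/h ÷ 3.6 = 10.0000 m/s.
Reaction distance = v·t_r = 10.0000 × 1.57 = 15.700 m.
Braking distance = v²/(2a) = 10.0000² / (2 × 6.580) = 100.000 / 13.160 = 7.599 m.
Total = 15.700 + 7.599 = 23.299 m.

Total stopping distance ≈ 23.3 m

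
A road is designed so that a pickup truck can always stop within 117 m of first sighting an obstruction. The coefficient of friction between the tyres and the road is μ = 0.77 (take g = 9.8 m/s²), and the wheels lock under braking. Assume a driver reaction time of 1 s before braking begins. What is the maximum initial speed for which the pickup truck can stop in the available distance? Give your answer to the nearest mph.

Maximum speed ≈ 79 mph

a = μg = 0.77 × 9.8 = 7.546 m/s².
Stopping distance: v·t_r + v²/(2a) = 117 with t_r = 1 s and a = 7.546 m/s².
So v² + 15.092 v − 1765.76 = 0.
Positive root: v = −a·t_r + √((a·t_r)² + 2a·d) = −7.546 + √(56.942 + 1765.76) = 35.1471 m/s.
35.1471 m/s ÷ 0.44704 = 78.622 mph.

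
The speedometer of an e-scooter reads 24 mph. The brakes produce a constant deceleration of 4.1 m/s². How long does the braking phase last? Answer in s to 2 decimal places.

Braking time ≈ 2.62 s

24 mph × 0.44704 = 10.7290 m/s.
Braking time = v/a = 10.7290 / 4.100 = 2.617 s.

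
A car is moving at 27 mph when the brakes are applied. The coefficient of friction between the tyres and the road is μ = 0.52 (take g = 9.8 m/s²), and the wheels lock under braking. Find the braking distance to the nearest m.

27 mph × 0.44704 = 12.0701 m/s.
a = μg = 0.52 × 9.8 = 5.096 m/s².
Braking distance = v²/(2a) = 12.0701² / (2 × 5.096) = 145.687 / 10.192 = 14.294 m.

Braking distance ≈ 14 m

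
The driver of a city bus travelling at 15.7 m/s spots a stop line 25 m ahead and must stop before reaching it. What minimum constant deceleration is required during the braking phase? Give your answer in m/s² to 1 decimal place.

v² = 2a·d ⇒ a = v²/(2d) = 15.7000² / (2 × 25.000) = 246.490 / 50.000 = 4.9298 m/s².

Required deceleration ≈ 4.9 m/s²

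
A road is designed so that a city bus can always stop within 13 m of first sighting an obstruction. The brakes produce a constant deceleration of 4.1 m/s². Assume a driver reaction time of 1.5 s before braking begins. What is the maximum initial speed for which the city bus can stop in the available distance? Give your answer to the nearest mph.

Stopping distance: v·t_r + v²/(2a) = 13 with t_r = 1.5 s and a = 4.100 m/s².
So v² + 12.300 v − 106.60 = 0.
Positive root: v = −a·t_r + √((a·t_r)² + 2a·d) = −6.150 + √(37.823 + 106.60) = 5.8676 m/s.
5.8676 m/s ÷ 0.44704 = 13.125 mph.

Maximum speed ≈ 13 mph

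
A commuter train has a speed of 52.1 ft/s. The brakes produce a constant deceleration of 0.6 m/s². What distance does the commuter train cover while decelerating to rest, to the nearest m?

Braking distance ≈ 210 m

52.1 ft/s × 0.3048 = 15.8801 m/s.
Braking distance = v²/(2a) = 15.8801² / (2 × 0.600) = 252.178 / 1.200 = 210.148 m.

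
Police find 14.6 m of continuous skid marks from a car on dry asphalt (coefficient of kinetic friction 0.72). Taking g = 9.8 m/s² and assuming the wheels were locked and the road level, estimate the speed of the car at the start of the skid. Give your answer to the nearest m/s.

Initial speed ≈ 14 m/s

Deceleration a = μg = 0.72 × 9.8 = 7.056 m/s².
v = √(2a·d) = √(2 × 7.056 × 14.6) = √206.035 = 14.3539 m/s.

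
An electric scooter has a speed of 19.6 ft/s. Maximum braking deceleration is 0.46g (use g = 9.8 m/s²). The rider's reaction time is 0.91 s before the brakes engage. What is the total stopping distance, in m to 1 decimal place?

Total stopping distance ≈ 9.4 m

19.6 ft/s × 0.3048 = 5.9741 m/s.
a = 0.46 × 9.8 = 4.508 m/s².
Reaction distance = v·t_r = 5.9741 × 0.91 = 5.436 m.
Braking distance = v²/(2a) = 5.9741² / (2 × 4.508) = 35.690 / 9.016 = 3.959 m.
Total = 5.436 + 3.959 = 9.395 m.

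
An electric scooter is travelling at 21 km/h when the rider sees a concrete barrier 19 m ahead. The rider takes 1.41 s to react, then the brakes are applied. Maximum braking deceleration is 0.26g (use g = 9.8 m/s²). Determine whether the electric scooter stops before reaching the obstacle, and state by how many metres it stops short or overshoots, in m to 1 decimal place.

21 km/h ÷ 3.6 = 5.8333 m/s.
a = 0.26 × 9.8 = 2.548 m/s².
Reaction distance = 5.8333 × 1.41 = 8.225 m.
Braking distance = v²/(2a) = 34.027 / 5.096 = 6.677 m.
Total stopping distance = 8.225 + 6.677 = 14.902 m, vs 19 m available — it stops with 19 − 14.902 = 4.098 m to spare.

Yes — it stops 4.1 m short of the obstacle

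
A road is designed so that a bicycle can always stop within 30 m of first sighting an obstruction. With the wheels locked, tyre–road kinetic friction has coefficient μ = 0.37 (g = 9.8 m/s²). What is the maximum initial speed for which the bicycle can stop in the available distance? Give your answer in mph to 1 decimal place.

a = μg = 0.37 × 9.8 = 3.626 m/s².
v²/(2a) = d ⇒ v = √(2 × 3.626 × 30) = √217.56 = 14.7499 m/s.
14.7499 m/s ÷ 0.44704 = 32.995 mph.

Maximum speed ≈ 33.0 mph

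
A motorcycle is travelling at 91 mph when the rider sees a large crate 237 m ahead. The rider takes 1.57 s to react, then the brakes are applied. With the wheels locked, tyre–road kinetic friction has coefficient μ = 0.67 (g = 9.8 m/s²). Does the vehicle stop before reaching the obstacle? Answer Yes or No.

Yes

91 mph × 0.44704 = 40.6806 m/s.
a = μg = 0.67 × 9.8 = 6.566 m/s².
Reaction distance = 40.6806 × 1.57 = 63.869 m.
Braking distance = v²/(2a) = 1654.911 / 13.132 = 126.021 m.
Total stopping distance = 63.869 + 126.021 = 189.890 m, vs 237 m available — it stops with 237 − 189.890 = 47.110 m to spare.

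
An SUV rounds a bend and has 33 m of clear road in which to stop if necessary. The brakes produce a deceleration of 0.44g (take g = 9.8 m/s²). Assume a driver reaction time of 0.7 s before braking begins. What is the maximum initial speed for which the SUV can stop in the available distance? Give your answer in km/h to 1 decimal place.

a = 0.44 × 9.8 = 4.312 m/s².
Stopping distance: v·t_r + v²/(2a) = 33 with t_r = 0.7 s and a = 4.312 m/s².
So v² + 6.037 v − 284.59 = 0.
Positive root: v = −a·t_r + √((a·t_r)² + 2a·d) = −3.018 + √(9.108 + 284.59) = 14.1196 m/s.
14.1196 m/s × 3.6 = 50.831 km/h.

Maximum speed ≈ 50.8 km/h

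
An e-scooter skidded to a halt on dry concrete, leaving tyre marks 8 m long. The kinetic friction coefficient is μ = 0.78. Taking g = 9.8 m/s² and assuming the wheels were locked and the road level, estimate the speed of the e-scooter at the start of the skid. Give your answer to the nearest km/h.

Initial speed ≈ 40 km/h

Deceleration a = μg = 0.78 × 9.8 = 7.644 m/s².
v = √(2a·d) = √(2 × 7.644 × 8) = √122.304 = 11.0591 m/s.
= 11.0591 × 3.6 = 39.813 km/h.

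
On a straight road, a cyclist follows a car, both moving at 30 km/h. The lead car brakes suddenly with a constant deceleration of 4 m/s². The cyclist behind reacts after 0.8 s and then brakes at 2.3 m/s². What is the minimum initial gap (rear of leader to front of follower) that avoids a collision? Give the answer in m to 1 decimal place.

Minimum gap ≈ 13.1 m

30 km/h ÷ 3.6 = 8.3333 m/s.
Leader travels v²/(2a_L) = 69.444 / 8.000 = 8.681 m before stopping.
Follower covers v·t_r = 8.3333 × 0.8 = 6.667 m while reacting, then v²/(2a_F) = 69.444 / 4.600 = 15.097 m while braking, for a total of 6.667 + 15.097 = 21.764 m.
Since a_F ≤ a_L and the follower starts braking later, the follower is never slower than the leader, so the closest approach is when both have stopped.
Minimum gap = 21.764 − 8.681 = 13.083 m.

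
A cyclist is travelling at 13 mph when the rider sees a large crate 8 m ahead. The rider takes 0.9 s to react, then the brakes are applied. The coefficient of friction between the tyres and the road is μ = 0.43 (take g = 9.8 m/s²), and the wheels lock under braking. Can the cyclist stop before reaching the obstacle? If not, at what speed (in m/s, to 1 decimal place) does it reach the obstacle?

No — it strikes the obstacle at 3.2 m/s

13 mph × 0.44704 = 5.8115 m/s.
a = μg = 0.43 × 9.8 = 4.214 m/s².
Reaction distance = 5.8115 × 0.9 = 5.230 m.
Braking distance needed to stop: v²/(2a) = 33.774 / 8.428 = 4.007 m, so total needed = 5.230 + 4.007 = 9.237 m > 8 m — it cannot stop.
Distance remaining when braking begins: 8 − 5.230 = 2.770 m.
v² = v₀² − 2a·d = 33.774 − 2 × 4.214 × 2.770 = 10.428 m²/s².
v = √10.428 = 3.229 m/s.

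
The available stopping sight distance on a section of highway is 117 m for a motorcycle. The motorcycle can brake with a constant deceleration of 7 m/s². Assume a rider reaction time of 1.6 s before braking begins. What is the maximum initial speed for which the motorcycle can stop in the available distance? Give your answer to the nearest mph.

Stopping distance: v·t_r + v²/(2a) = 117 with t_r = 1.6 s and a = 7.000 m/s².
So v² + 22.400 v − 1638.00 = 0.
Positive root: v = −a·t_r + √((a·t_r)² + 2a·d) = −11.200 + √(125.440 + 1638.00) = 30.7933 m/s.
30.7933 m/s ÷ 0.44704 = 68.883 mph.

Maximum speed ≈ 69 mph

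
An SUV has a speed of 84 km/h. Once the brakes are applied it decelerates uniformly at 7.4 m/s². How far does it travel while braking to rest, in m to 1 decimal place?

84 km/h ÷ 3.6 = 23.3333 m/s.
Braking distance = v²/(2a) = 23.3333² / (2 × 7.400) = 544.443 / 14.800 = 36.787 m.

Braking distance ≈ 36.8 m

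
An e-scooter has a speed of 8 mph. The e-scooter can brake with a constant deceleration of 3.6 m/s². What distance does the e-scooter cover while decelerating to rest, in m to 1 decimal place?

Braking distance ≈ 1.8 m

8 mph × 0.44704 = 3.5763 m/s.
Braking distance = v²/(2a) = 3.5763² / (2 × 3.600) = 12.790 / 7.200 = 1.776 m.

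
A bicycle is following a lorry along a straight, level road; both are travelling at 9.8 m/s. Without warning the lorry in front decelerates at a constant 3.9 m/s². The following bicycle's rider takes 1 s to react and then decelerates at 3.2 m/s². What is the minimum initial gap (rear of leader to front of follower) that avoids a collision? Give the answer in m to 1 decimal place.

Leader travels v²/(2a_L) = 96.040 / 7.800 = 12.313 m before stopping.
Follower covers v·t_r = 9.8000 × 1 = 9.800 m while reacting, then v²/(2a_F) = 96.040 / 6.400 = 15.006 m while braking, for a total of 9.800 + 15.006 = 24.806 m.
Since a_F ≤ a_L and the follower starts braking later, the follower is never slower than the leader, so the closest approach is when both have stopped.
Minimum gap = 24.806 − 12.313 = 12.493 m.

Minimum gap ≈ 12.5 m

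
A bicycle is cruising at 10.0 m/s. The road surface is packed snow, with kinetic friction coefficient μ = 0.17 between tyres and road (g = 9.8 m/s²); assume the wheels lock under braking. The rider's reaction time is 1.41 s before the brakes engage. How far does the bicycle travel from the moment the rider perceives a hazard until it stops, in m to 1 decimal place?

a = μg = 0.17 × 9.8 = 1.666 m/s².
Reaction distance = v·t_r = 10.0000 × 1.41 = 14.100 m.
Braking distance = v²/(2a) = 10.0000² / (2 × 1.666) = 100.000 / 3.332 = 30.012 m.
Total = 14.100 + 30.012 = 44.112 m.

Total stopping distance ≈ 44.1 m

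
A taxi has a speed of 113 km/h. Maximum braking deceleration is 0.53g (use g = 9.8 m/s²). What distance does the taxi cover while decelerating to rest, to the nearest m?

113 km/h ÷ 3.6 = 31.3889 m/s.
a = 0.53 × 9.8 = 5.194 m/s².
Braking distance = v²/(2a) = 31.3889² / (2 × 5.194) = 985.263 / 10.388 = 94.846 m.

Braking distance ≈ 95 m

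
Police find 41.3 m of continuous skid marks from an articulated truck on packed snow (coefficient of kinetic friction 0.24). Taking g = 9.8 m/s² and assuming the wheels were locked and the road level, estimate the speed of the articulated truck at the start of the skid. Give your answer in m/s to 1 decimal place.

Deceleration a = μg = 0.24 × 9.8 = 2.352 m/s².
v = √(2a·d) = √(2 × 2.352 × 41.3) = √194.275 = 13.9383 m/s.

Initial speed ≈ 13.9 m/s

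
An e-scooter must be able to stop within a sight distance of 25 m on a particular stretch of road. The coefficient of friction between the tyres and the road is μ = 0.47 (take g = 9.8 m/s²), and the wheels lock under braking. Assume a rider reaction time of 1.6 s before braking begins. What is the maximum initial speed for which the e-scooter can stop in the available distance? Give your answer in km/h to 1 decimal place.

a = μg = 0.47 × 9.8 = 4.606 m/s².
Stopping distance: v·t_r + v²/(2a) = 25 with t_r = 1.6 s and a = 4.606 m/s².
So v² + 14.739 v − 230.30 = 0.
Positive root: v = −a·t_r + √((a·t_r)² + 2a·d) = −7.370 + √(54.317 + 230.30) = 9.5006 m/s.
9.5006 m/s × 3.6 = 34.202 km/h.

Maximum speed ≈ 34.2 km/h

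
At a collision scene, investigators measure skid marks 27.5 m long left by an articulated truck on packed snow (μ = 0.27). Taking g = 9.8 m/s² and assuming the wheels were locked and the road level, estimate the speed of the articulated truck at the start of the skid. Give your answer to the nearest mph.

Deceleration a = μg = 0.27 × 9.8 = 2.646 m/s².
v = √(2a·d) = √(2 × 2.646 × 27.5) = √145.530 = 12.0636 m/s.
= 12.0636 ÷ 0.44704 = 26.986 mph.

Initial speed ≈ 27 mph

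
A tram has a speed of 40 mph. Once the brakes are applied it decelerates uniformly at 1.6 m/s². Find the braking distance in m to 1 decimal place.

40 mph × 0.44704 = 17.8816 m/s.
Braking distance = v²/(2a) = 17.8816² / (2 × 1.600) = 319.752 / 3.200 = 99.922 m.

Braking distance ≈ 99.9 m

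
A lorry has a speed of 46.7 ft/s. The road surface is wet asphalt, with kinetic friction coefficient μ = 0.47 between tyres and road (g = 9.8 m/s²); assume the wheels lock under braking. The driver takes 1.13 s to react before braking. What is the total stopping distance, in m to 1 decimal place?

Total stopping distance ≈ 38.1 m

46.7 ft/s × 0.3048 = 14.2342 m/s.
a = μg = 0.47 × 9.8 = 4.606 m/s².
Reaction distance = v·t_r = 14.2342 × 1.13 = 16.085 m.
Braking distance = v²/(2a) = 14.2342² / (2 × 4.606) = 202.612 / 9.212 = 21.994 m.
Total = 16.085 + 21.994 = 38.079 m.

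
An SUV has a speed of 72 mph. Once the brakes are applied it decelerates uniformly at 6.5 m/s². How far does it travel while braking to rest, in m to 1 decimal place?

Braking distance ≈ 79.7 m

72 mph × 0.44704 = 32.1869 m/s.
Braking distance = v²/(2a) = 32.1869² / (2 × 6.500) = 1035.997 / 13.000 = 79.692 m.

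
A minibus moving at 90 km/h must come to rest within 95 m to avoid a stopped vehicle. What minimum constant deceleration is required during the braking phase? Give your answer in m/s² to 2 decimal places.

Required deceleration ≈ 3.29 m/s²

90 km/h ÷ 3.6 = 25.0000 m/s.
v² = 2a·d ⇒ a = v²/(2d) = 25.0000² / (2 × 95.000) = 625.000 / 190.000 = 3.2895 m/s².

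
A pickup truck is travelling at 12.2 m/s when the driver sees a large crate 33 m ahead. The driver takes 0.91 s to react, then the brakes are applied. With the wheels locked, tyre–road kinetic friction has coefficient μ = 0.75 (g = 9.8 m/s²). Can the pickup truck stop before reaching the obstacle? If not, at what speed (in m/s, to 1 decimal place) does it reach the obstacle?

Yes — it stops about 11.8 m short of the obstacle, so it never reaches it

a = μg = 0.75 × 9.8 = 7.350 m/s².
Reaction distance = 12.2000 × 0.91 = 11.102 m.
Braking distance = v²/(2a) = 148.840 / 14.700 = 10.125 m.
Total stopping distance = 11.102 + 10.125 = 21.227 m, vs 33 m available — it stops with 33 − 21.227 = 11.773 m to spare.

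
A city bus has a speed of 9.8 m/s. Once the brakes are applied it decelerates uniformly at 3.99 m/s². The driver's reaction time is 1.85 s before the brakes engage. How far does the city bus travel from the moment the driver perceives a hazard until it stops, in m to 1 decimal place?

Total stopping distance ≈ 30.2 m

Reaction distance = v·t_r = 9.8000 × 1.85 = 18.130 m.
Braking distance = v²/(2a) = 9.8000² / (2 × 3.990) = 96.040 / 7.980 = 12.035 m.
Total = 18.130 + 12.035 = 30.165 m.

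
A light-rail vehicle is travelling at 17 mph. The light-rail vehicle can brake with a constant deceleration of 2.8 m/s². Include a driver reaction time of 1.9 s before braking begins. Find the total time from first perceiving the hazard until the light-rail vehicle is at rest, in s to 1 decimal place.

17 mph × 0.44704 = 7.5997 m/s.
Braking time = v/a = 7.5997 / 2.800 = 2.714 s.
Total = 1.9 + 2.714 = 4.614 s.

Total time ≈ 4.6 s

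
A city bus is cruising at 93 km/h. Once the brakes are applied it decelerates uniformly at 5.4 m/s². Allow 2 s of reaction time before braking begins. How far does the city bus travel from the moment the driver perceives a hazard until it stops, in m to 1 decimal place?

93 km/h ÷ 3.6 = 25.8333 m/s.
Reaction distance = v·t_r = 25.8333 × 2 = 51.667 m.
Braking distance = v²/(2a) = 25.8333² / (2 × 5.400) = 667.359 / 10.800 = 61.792 m.
Total = 51.667 + 61.792 = 113.459 m.

Total stopping distance ≈ 113.5 m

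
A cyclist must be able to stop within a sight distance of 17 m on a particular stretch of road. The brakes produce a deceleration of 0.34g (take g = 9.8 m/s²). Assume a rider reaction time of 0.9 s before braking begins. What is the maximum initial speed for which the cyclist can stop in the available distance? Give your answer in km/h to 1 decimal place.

Maximum speed ≈ 29.0 km/h

a = 0.34 × 9.8 = 3.332 m/s².
Stopping distance: v·t_r + v²/(2a) = 17 with t_r = 0.9 s and a = 3.332 m/s².
So v² + 5.998 v − 113.29 = 0.
Positive root: v = −a·t_r + √((a·t_r)² + 2a·d) = −2.999 + √(8.994 + 113.29) = 8.0592 m/s.
8.0592 m/s × 3.6 = 29.013 km/h.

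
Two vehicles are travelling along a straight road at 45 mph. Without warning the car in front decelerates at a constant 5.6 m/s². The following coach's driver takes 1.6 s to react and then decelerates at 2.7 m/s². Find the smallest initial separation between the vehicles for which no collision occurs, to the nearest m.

45 mph × 0.44704 = 20.1168 m/s.
Leader travels v²/(2a_L) = 404.686 / 11.200 = 36.133 m before stopping.
Follower covers v·t_r = 20.1168 × 1.6 = 32.187 m while reacting, then v²/(2a_F) = 404.686 / 5.400 = 74.942 m while braking, for a total of 32.187 + 74.942 = 107.129 m.
Since a_F ≤ a_L and the follower starts braking later, the follower is never slower than the leader, so the closest approach is when both have stopped.
Minimum gap = 107.129 − 36.133 = 70.996 m.

Minimum gap ≈ 71 m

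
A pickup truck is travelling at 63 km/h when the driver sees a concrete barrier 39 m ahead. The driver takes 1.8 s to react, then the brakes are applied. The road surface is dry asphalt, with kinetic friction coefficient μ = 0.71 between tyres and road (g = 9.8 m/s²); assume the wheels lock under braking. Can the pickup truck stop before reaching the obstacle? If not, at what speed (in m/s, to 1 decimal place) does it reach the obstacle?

63 km/h ÷ 3.6 = 17.5000 m/s.
a = μg = 0.71 × 9.8 = 6.958 m/s².
Reaction distance = 17.5000 × 1.8 = 31.500 m.
Braking distance needed to stop: v²/(2a) = 306.250 / 13.916 = 22.007 m, so total needed = 31.500 + 22.007 = 53.507 m > 39 m — it cannot stop.
Distance remaining when braking begins: 39 − 31.500 = 7.500 m.
v² = v₀² − 2a·d = 306.250 − 2 × 6.958 × 7.500 = 201.880 m²/s².
v = √201.880 = 14.208 m/s.

No — it strikes the obstacle at 14.2 m/s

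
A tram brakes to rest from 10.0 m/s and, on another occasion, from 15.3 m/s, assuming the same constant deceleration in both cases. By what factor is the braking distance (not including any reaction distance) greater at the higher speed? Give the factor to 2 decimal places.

Braking distance d = v²/(2a), so with a fixed, d ∝ v².
Factor = (15.3/10.0)² = 1.5300² = 2.3409.

Factor ≈ 2.34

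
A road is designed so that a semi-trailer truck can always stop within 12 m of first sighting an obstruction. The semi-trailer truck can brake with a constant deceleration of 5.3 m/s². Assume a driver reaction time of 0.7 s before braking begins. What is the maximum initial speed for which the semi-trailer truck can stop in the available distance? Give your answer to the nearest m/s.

Maximum speed ≈ 8 m/s

Stopping distance: v·t_r + v²/(2a) = 12 with t_r = 0.7 s and a = 5.300 m/s².
So v² + 7.420 v − 127.20 = 0.
Positive root: v = −a·t_r + √((a·t_r)² + 2a·d) = −3.710 + √(13.764 + 127.20) = 8.1628 m/s.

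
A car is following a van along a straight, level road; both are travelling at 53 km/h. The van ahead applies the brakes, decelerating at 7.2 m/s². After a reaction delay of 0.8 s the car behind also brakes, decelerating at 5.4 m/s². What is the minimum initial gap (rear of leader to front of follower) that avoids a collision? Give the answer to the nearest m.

Minimum gap ≈ 17 m

53 km/h ÷ 3.6 = 14.7222 m/s.
Leader travels v²/(2a_L) = 216.743 / 14.400 = 15.052 m before stopping.
Follower covers v·t_r = 14.7222 × 0.8 = 11.778 m while reacting, then v²/(2a_F) = 216.743 / 10.800 = 20.069 m while braking, for a total of 11.778 + 20.069 = 31.847 m.
Since a_F ≤ a_L and the follower starts braking later, the follower is never slower than the leader, so the closest approach is when both have stopped.
Minimum gap = 31.847 − 15.052 = 16.795 m.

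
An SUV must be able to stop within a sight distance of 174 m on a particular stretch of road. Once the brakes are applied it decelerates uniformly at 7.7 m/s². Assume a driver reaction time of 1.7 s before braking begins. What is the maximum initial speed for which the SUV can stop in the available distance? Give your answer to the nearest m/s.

Maximum speed ≈ 40 m/s

Stopping distance: v·t_r + v²/(2a) = 174 with t_r = 1.7 s and a = 7.700 m/s².
So v² + 26.180 v − 2679.60 = 0.
Positive root: v = −a·t_r + √((a·t_r)² + 2a·d) = −13.090 + √(171.348 + 2679.60) = 40.3043 m/s.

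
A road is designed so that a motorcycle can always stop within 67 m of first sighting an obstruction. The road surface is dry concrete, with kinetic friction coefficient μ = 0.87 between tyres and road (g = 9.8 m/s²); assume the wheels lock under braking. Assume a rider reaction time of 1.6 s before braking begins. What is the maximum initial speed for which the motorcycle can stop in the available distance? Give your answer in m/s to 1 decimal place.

Maximum speed ≈ 22.8 m/s

a = μg = 0.87 × 9.8 = 8.526 m/s².
Stopping distance: v·t_r + v²/(2a) = 67 with t_r = 1.6 s and a = 8.526 m/s².
So v² + 27.283 v − 1142.48 = 0.
Positive root: v = −a·t_r + √((a·t_r)² + 2a·d) = −13.642 + √(186.104 + 1142.48) = 22.8077 m/s.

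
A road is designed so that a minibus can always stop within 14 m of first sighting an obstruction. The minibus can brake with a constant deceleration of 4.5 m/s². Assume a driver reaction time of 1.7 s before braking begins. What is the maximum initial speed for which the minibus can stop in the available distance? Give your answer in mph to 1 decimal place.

Maximum speed ≈ 13.3 mph

Stopping distance: v·t_r + v²/(2a) = 14 with t_r = 1.7 s and a = 4.500 m/s².
So v² + 15.300 v − 126.00 = 0.
Positive root: v = −a·t_r + √((a·t_r)² + 2a·d) = −7.650 + √(58.523 + 126.00) = 5.9339 m/s.
5.9339 m/s ÷ 0.44704 = 13.274 mph.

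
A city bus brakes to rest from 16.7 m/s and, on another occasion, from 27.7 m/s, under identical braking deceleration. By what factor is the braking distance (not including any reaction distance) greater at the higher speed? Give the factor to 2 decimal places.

Factor ≈ 2.75

Braking distance d = v²/(2a), so with a fixed, d ∝ v².
Factor = (27.7/16.7)² = 1.6587² = 2.7513.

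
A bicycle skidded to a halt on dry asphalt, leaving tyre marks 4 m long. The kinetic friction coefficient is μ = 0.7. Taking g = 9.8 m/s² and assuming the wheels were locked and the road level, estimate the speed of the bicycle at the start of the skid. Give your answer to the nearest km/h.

Initial speed ≈ 27 km/h

Deceleration a = μg = 0.7 × 9.8 = 6.860 m/s².
v = √(2a·d) = √(2 × 6.860 × 4) = √54.880 = 7.4081 m/s.
= 7.4081 × 3.6 = 26.669 km/h.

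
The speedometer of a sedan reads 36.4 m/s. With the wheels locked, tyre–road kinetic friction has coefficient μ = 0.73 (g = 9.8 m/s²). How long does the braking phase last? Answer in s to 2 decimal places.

a = μg = 0.73 × 9.8 = 7.154 m/s².
Braking time = v/a = 36.4000 / 7.154 = 5.088 s.

Braking time ≈ 5.09 s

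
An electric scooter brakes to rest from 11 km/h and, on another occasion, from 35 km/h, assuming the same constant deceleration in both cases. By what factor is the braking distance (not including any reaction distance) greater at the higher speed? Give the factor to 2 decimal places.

Braking distance d = v²/(2a), so with a fixed, d ∝ v².
Factor = (35/11)² = 3.1818² = 10.1239.

Factor ≈ 10.12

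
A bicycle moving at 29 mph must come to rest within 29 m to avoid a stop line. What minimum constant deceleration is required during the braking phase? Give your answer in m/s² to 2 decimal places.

Required deceleration ≈ 2.90 m/s²

29 mph × 0.44704 = 12.9642 m/s.
v² = 2a·d ⇒ a = v²/(2d) = 12.9642² / (2 × 29.000) = 168.070 / 58.000 = 2.8978 m/s².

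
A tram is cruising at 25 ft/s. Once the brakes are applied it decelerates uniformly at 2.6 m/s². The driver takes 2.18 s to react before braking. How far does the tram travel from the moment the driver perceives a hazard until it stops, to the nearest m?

Total stopping distance ≈ 28 m

25 ft/s × 0.3048 = 7.6200 m/s.
Reaction distance = v·t_r = 7.6200 × 2.18 = 16.612 m.
Braking distance = v²/(2a) = 7.6200² / (2 × 2.600) = 58.064 / 5.200 = 11.166 m.
Total = 16.612 + 11.166 = 27.778 m.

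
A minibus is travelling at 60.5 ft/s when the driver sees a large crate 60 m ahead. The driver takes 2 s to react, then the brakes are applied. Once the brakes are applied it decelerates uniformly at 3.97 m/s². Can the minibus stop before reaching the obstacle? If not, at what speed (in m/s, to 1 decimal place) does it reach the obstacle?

60.5 ft/s × 0.3048 = 18.4404 m/s.
Reaction distance = 18.4404 × 2 = 36.881 m.
Braking distance needed to stop: v²/(2a) = 340.048 / 7.940 = 42.827 m, so total needed = 36.881 + 42.827 = 79.708 m > 60 m — it cannot stop.
Distance remaining when braking begins: 60 − 36.881 = 23.119 m.
v² = v₀² − 2a·d = 340.048 − 2 × 3.970 × 23.119 = 156.483 m²/s².
v = √156.483 = 12.509 m/s.

No — it strikes the obstacle at 12.5 m/s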